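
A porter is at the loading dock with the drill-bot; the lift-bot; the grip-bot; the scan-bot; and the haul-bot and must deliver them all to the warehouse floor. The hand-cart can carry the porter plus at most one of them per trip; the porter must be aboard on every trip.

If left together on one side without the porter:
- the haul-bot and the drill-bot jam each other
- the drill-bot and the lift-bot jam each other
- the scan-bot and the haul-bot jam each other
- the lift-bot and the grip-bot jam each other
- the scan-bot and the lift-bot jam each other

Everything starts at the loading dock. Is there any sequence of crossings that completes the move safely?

Whatever the first load, the items left behind include a forbidden pair without the porter. No opening move is safe, so no plan exists.

No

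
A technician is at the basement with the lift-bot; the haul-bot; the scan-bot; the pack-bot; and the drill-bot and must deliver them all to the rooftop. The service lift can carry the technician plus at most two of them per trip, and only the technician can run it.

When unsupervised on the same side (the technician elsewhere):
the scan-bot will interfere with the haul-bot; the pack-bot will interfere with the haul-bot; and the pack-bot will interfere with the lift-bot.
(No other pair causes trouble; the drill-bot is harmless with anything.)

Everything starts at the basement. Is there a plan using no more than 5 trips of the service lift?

Yes

Yes — this plan uses 5 crossings (≤ 5):
1. Technician goes to the rooftop with the haul-bot and the lift-bot.  [the basement: the drill-bot, the pack-bot, the scan-bot | the rooftop: the haul-bot, the lift-bot]
2. Technician goes back to the basement alone.  [the basement: the drill-bot, the pack-bot, the scan-bot | the rooftop: the haul-bot, the lift-bot]
3. Technician goes to the rooftop with the drill-bot.  [the basement: the pack-bot, the scan-bot | the rooftop: the drill-bot, the haul-bot, the lift-bot]
4. Technician goes back to the basement alone.  [the basement: the pack-bot, the scan-bot | the rooftop: the drill-bot, the haul-bot, the lift-bot]
5. Technician goes to the rooftop with the pack-bot and the scan-bot.  [the basement: — | the rooftop: the drill-bot, the haul-bot, the lift-bot, the pack-bot, the scan-bot]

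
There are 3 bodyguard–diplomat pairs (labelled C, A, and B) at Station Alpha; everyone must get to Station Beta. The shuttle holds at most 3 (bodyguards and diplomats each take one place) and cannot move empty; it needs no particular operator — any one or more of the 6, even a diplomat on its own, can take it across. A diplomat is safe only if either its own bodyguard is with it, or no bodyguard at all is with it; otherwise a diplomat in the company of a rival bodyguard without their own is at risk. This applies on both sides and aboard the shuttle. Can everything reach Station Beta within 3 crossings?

Counting alone: each trip to Station Beta takes at most 3 across and each return brings at least 1 back, so after t trips out (and t−1 returns) at most 3t − (t−1) of the 6 are across; that first reaches 6 at t = 3, so at least 5 crossings are needed.
Since 3 < 5, 3 crossings cannot be enough. (The shortest complete plan in fact takes 5:)
1. bodyguard C and diplomat C cross → Station Beta.
2. bodyguard C crosses ← Station Alpha.
3. bodyguard A, bodyguard B, and bodyguard C cross → Station Beta.
4. diplomat C crosses ← Station Alpha.
5. diplomat A, diplomat B, and diplomat C cross → Station Beta.

No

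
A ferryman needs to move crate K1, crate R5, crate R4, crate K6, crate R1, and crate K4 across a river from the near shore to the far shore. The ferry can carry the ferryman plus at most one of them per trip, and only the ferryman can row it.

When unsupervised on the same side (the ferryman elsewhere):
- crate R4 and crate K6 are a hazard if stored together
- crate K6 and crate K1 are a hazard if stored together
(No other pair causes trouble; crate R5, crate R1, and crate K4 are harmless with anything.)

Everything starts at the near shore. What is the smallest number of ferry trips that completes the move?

13

Counting alone: the ferryman can take at most 1 across per trip to the far shore, so moving all 6 needs at least 6 loaded trips out, with a return between consecutive ones — at least 11 crossings.
The safety rule pushes this higher. Following every safe sequence of crossings, the most of the 6 that can be at the far shore as the ferry arrives there on crossing 11 is 5 — never all 6.
So no plan with fewer than 13 crossings exists, and this one achieves 13:
1. Ferryman goes to the far shore with crate K6.
2. Ferryman goes back to the near shore alone.
3. Ferryman goes to the far shore with crate K1.
4. Ferryman goes back to the near shore with crate K6.
5. Ferryman goes to the far shore with crate R4.
6. Ferryman goes back to the near shore alone.
7. Ferryman goes to the far shore with crate R5.
8. Ferryman goes back to the near shore alone.
9. Ferryman goes to the far shore with crate R1.
10. Ferryman goes back to the near shore alone.
11. Ferryman goes to the far shore with crate K4.
12. Ferryman goes back to the near shore alone.
13. Ferryman goes to the far shore with crate K6.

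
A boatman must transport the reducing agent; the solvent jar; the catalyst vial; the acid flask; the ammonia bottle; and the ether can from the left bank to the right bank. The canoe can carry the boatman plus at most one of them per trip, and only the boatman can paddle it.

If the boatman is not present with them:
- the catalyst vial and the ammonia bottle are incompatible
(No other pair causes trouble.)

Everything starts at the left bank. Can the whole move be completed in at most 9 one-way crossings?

No

Counting alone: the boatman can take at most 1 across per trip to the right bank, so moving all 6 needs at least 6 loaded trips out, with a return between consecutive ones — at least 11 crossings.
Since 9 < 11, 9 crossings cannot be enough. (The shortest complete plan in fact takes 11:)
1. Boatman goes to the right bank with the catalyst vial.
2. Boatman goes back to the left bank alone.
3. Boatman goes to the right bank with the reducing agent.
4. Boatman goes back to the left bank alone.
5. Boatman goes to the right bank with the solvent jar.
6. Boatman goes back to the left bank alone.
7. Boatman goes to the right bank with the acid flask.
8. Boatman goes back to the left bank alone.
9. Boatman goes to the right bank with the ether can.
10. Boatman goes back to the left bank alone.
11. Boatman goes to the right bank with the ammonia bottle.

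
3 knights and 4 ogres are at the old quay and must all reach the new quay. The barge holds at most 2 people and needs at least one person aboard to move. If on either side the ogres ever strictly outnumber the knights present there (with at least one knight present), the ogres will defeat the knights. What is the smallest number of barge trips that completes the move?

The ogres already outnumber the knights at the old quay before anyone moves, so the starting position itself is disallowed.

impossible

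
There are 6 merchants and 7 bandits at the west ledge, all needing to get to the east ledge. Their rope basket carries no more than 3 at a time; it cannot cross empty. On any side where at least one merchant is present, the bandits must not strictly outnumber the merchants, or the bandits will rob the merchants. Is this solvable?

No

The bandits already outnumber the merchants at the west ledge before anyone moves, so the starting position itself is disallowed.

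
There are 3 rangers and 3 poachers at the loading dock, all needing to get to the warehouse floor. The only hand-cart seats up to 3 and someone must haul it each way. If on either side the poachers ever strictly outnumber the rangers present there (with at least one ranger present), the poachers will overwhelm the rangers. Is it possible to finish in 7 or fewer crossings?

Yes — this plan uses 5 crossings (≤ 7):
1. 2 poachers → the warehouse floor.  (the loading dock: 3R 1P; the warehouse floor: 0R 2P)
2. 1 poacher ← the loading dock.  (the loading dock: 3R 2P; the warehouse floor: 0R 1P)
3. 3 rangers → the warehouse floor.  (the loading dock: 0R 2P; the warehouse floor: 3R 1P)
4. 1 poacher ← the loading dock.  (the loading dock: 0R 3P; the warehouse floor: 3R 0P)
5. 3 poachers → the warehouse floor.  (the loading dock: 0R 0P; the warehouse floor: 3R 3P)

Yes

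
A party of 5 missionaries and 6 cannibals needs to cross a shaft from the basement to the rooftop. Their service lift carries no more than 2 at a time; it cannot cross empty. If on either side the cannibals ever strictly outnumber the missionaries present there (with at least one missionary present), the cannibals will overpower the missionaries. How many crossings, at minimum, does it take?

impossible

The cannibals already outnumber the missionaries at the basement before anyone moves, so the starting position itself is disallowed.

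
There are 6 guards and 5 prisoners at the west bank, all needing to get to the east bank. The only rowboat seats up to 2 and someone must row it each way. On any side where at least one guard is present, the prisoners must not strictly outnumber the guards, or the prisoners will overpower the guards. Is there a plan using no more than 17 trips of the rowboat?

No

Counting alone: each trip to the east bank takes at most 2 across and each return brings at least 1 back, so after t trips out (and t−1 returns) at most 2t − (t−1) of the 11 are across; that first reaches 11 at t = 10, so at least 19 crossings are needed.
Since 17 < 19, 17 crossings cannot be enough. (The shortest complete plan in fact takes 19:)
1. 2 prisoners → the east bank.  (the west bank: 6G 3P; the east bank: 0G 2P)
2. 1 prisoner ← the west bank.  (the west bank: 6G 4P; the east bank: 0G 1P)
3. 2 prisoners → the east bank.  (the west bank: 6G 2P; the east bank: 0G 3P)
4. 1 prisoner ← the west bank.  (the west bank: 6G 3P; the east bank: 0G 2P)
5. 2 guards → the east bank.  (the west bank: 4G 3P; the east bank: 2G 2P)
6. 1 prisoner ← the west bank.  (the west bank: 4G 4P; the east bank: 2G 1P)
7. 1 guard and 1 prisoner → the east bank.  (the west bank: 3G 3P; the east bank: 3G 2P)
8. 1 guard ← the west bank.  (the west bank: 4G 3P; the east bank: 2G 2P)
9. 1 guard and 1 prisoner → the east bank.  (the west bank: 3G 2P; the east bank: 3G 3P)
10. 1 prisoner ← the west bank.  (the west bank: 3G 3P; the east bank: 3G 2P)
11. 1 guard and 1 prisoner → the east bank.  (the west bank: 2G 2P; the east bank: 4G 3P)
12. 1 guard ← the west bank.  (the west bank: 3G 2P; the east bank: 3G 3P)
13. 1 guard and 1 prisoner → the east bank.  (the west bank: 2G 1P; the east bank: 4G 4P)
14. 1 prisoner ← the west bank.  (the west bank: 2G 2P; the east bank: 4G 3P)
15. 1 guard and 1 prisoner → the east bank.  (the west bank: 1G 1P; the east bank: 5G 4P)
16. 1 guard ← the west bank.  (the west bank: 2G 1P; the east bank: 4G 4P)
17. 1 guard and 1 prisoner → the east bank.  (the west bank: 1G 0P; the east bank: 5G 5P)
18. 1 prisoner ← the west bank.  (the west bank: 1G 1P; the east bank: 5G 4P)
19. 1 guard and 1 prisoner → the east bank.  (the west bank: 0G 0P; the east bank: 6G 5P)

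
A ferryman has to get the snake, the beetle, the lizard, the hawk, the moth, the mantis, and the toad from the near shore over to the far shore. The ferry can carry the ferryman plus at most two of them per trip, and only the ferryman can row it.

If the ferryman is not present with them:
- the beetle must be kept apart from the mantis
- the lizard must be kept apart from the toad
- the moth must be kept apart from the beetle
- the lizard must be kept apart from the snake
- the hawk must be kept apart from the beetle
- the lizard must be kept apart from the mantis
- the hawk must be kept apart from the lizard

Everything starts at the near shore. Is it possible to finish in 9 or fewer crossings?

Yes

Yes — this plan uses 9 crossings (≤ 9):
1. Ferryman goes to the far shore with the beetle and the lizard.
2. Ferryman goes back to the near shore alone.
3. Ferryman goes to the far shore with the moth.
4. Ferryman goes back to the near shore with the beetle.
5. Ferryman goes to the far shore with the hawk and the mantis.
6. Ferryman goes back to the near shore with the lizard.
7. Ferryman goes to the far shore with the snake and the toad.
8. Ferryman goes back to the near shore alone.
9. Ferryman goes to the far shore with the beetle and the lizard.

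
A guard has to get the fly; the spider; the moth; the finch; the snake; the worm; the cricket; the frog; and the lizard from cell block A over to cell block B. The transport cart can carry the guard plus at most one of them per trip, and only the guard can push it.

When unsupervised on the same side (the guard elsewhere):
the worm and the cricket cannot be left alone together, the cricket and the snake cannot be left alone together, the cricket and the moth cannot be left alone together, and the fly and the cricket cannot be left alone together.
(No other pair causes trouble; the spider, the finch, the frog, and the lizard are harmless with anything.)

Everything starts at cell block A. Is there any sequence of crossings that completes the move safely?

Following every safe sequence of crossings from the start, the most of the 9 that can be at cell block B as the transport cart arrives there on crossings 1, 3, 5, 7, 9, 11 is 1, 2, 3, 4, 5, 6 respectively; the best ever achieved is 6 of 9.
From crossing 13 on, no configuration arises that was not already reachable earlier: only 176 distinct safe configurations (who is on which side, and where the transport cart is) can ever be reached, none of them has everyone across, and every continuation just revisits them. So no valid plan exists.

No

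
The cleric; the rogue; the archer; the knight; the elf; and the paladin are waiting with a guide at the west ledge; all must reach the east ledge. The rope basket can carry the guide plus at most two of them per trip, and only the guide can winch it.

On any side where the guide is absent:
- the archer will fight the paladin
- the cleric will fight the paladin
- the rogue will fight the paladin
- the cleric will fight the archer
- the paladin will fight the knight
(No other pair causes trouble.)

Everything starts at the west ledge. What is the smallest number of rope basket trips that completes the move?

Counting alone: the guide can take at most 2 across per trip to the east ledge, so moving all 6 needs at least 3 loaded trips out, with a return between consecutive ones — at least 5 crossings.
The safety rule pushes this higher. Following every safe sequence of crossings, the most of the 6 that can be at the east ledge as the rope basket arrives there on crossings 5, 7 is 4, 5 respectively — never all 6.
So no plan with fewer than 9 crossings exists, and this one achieves 9:
1. Guide goes to the east ledge with the cleric and the paladin.  [the west ledge: the archer, the elf, the knight, the rogue | the east ledge: the cleric, the paladin]
2. Guide goes back to the west ledge with the cleric.  [the west ledge: the archer, the cleric, the elf, the knight, the rogue | the east ledge: the paladin]
3. Guide goes to the east ledge with the cleric and the rogue.  [the west ledge: the archer, the elf, the knight | the east ledge: the cleric, the paladin, the rogue]
4. Guide goes back to the west ledge with the paladin.  [the west ledge: the archer, the elf, the knight, the paladin | the east ledge: the cleric, the rogue]
5. Guide goes to the east ledge with the archer and the knight.  [the west ledge: the elf, the paladin | the east ledge: the archer, the cleric, the knight, the rogue]
6. Guide goes back to the west ledge with the cleric.  [the west ledge: the cleric, the elf, the paladin | the east ledge: the archer, the knight, the rogue]
7. Guide goes to the east ledge with the cleric and the elf.  [the west ledge: the paladin | the east ledge: the archer, the cleric, the elf, the knight, the rogue]
8. Guide goes back to the west ledge with the cleric.  [the west ledge: the cleric, the paladin | the east ledge: the archer, the elf, the knight, the rogue]
9. Guide goes to the east ledge with the cleric and the paladin.  [the west ledge: — | the east ledge: the archer, the cleric, the elf, the knight, the paladin, the rogue]

9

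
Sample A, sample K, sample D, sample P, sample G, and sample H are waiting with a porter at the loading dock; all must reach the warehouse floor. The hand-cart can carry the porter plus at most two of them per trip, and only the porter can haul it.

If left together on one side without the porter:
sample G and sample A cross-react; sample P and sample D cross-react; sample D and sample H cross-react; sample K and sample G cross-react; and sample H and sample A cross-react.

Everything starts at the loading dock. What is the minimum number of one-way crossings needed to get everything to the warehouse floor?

impossible

Whatever the first load, the items left behind include a forbidden pair without the porter. No opening move is safe, so no plan exists.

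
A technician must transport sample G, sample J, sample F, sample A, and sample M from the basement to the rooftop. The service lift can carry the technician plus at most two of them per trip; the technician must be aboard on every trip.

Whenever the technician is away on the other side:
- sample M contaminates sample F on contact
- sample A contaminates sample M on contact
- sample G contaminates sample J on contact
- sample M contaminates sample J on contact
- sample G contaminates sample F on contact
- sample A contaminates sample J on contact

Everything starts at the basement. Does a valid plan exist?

Whatever the first load, the items left behind include a forbidden pair without the technician. No opening move is safe, so no plan exists.

No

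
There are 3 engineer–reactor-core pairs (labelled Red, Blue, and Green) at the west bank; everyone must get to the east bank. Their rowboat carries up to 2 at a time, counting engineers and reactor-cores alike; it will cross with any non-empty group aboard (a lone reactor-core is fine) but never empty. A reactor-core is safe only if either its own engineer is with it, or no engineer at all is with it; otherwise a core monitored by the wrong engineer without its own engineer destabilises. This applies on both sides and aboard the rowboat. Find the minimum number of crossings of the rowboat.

Counting alone: each trip to the east bank takes at most 2 across and each return brings at least 1 back, so after t trips out (and t−1 returns) at most 2t − (t−1) of the 6 are across; that first reaches 6 at t = 5, so at least 9 crossings are needed.
The safety rule pushes this higher. Following every safe sequence of crossings, the most of the 6 that can be at the east bank as the rowboat arrives there on crossing 9 is 5 — never all 6.
So no plan with fewer than 11 crossings exists, and this one achieves 11:
1. engineer Red and reactor-core Red cross → the east bank.
2. engineer Red crosses ← the west bank.
3. reactor-core Blue and reactor-core Green cross → the east bank.
4. reactor-core Red crosses ← the west bank.
5. engineer Blue and engineer Green cross → the east bank.
6. engineer Blue and reactor-core Blue cross ← the west bank.
7. engineer Blue and engineer Red cross → the east bank.
8. reactor-core Green crosses ← the west bank.
9. reactor-core Blue and reactor-core Red cross → the east bank.
10. engineer Green crosses ← the west bank.
11. engineer Green and reactor-core Green cross → the east bank.

11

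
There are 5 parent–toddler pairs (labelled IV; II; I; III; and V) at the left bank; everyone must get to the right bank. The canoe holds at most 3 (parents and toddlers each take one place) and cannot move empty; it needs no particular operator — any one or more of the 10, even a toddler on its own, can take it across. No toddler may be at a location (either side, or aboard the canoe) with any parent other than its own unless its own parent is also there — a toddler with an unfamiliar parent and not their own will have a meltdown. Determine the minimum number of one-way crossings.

Counting alone: each trip to the right bank takes at most 3 across and each return brings at least 1 back, so after t trips out (and t−1 returns) at most 3t − (t−1) of the 10 are across; that first reaches 10 at t = 5, so at least 9 crossings are needed.
The safety rule pushes this higher. Following every safe sequence of crossings, the most of the 10 that can be at the right bank as the canoe arrives there on crossing 9 is 9 — never all 10.
So no plan with fewer than 11 crossings exists, and this one achieves 11:
1. parent IV and toddler IV cross → the right bank.
2. parent IV crosses ← the left bank.
3. toddler I, toddler II, and toddler III cross → the right bank.
4. toddler IV crosses ← the left bank.
5. parent I, parent II, and parent III cross → the right bank.
6. parent II and toddler II cross ← the left bank.
7. parent II, parent IV, and parent V cross → the right bank.
8. toddler I crosses ← the left bank.
9. toddler II and toddler IV cross → the right bank.
10. toddler IV crosses ← the left bank.
11. toddler I, toddler IV, and toddler V cross → the right bank.

11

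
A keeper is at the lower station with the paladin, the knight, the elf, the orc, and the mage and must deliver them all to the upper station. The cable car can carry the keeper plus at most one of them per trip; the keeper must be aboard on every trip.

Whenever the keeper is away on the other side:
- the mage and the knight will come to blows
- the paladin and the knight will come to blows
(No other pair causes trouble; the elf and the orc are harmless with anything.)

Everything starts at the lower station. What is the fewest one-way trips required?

Counting alone: the keeper can take at most 1 across per trip to the upper station, so moving all 5 needs at least 5 loaded trips out, with a return between consecutive ones — at least 9 crossings.
The safety rule pushes this higher. Following every safe sequence of crossings, the most of the 5 that can be at the upper station as the cable car arrives there on crossing 9 is 4 — never all 5.
So no plan with fewer than 11 crossings exists, and this one achieves 11:
1. Keeper goes to the upper station with the knight.
2. Keeper goes back to the lower station alone.
3. Keeper goes to the upper station with the paladin.
4. Keeper goes back to the lower station with the knight.
5. Keeper goes to the upper station with the mage.
6. Keeper goes back to the lower station alone.
7. Keeper goes to the upper station with the elf.
8. Keeper goes back to the lower station alone.
9. Keeper goes to the upper station with the orc.
10. Keeper goes back to the lower station alone.
11. Keeper goes to the upper station with the knight.

11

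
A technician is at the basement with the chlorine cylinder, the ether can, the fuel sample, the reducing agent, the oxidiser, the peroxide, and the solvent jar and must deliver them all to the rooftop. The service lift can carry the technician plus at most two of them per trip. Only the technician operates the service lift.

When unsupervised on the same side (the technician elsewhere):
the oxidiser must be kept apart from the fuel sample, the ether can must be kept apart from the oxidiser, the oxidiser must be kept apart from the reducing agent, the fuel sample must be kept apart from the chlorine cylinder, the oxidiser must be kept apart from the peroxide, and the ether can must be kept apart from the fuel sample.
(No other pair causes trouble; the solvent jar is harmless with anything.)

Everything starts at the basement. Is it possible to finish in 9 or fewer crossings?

No

Counting alone: the technician can take at most 2 across per trip to the rooftop, so moving all 7 needs at least 4 loaded trips out, with a return between consecutive ones — at least 7 crossings.
The safety rule pushes this higher. Following every safe sequence of crossings, the most of the 7 that can be at the rooftop as the service lift arrives there on crossings 7, 9 is 5, 6 respectively — never all 7.
So the move cannot be finished within 9 crossings. (The shortest complete plan takes 11:)
1. Technician goes to the rooftop with the fuel sample and the oxidiser.
2. Technician goes back to the basement with the fuel sample.
3. Technician goes to the rooftop with the chlorine cylinder and the ether can.
4. Technician goes back to the basement with the ether can.
5. Technician goes to the rooftop with the ether can and the reducing agent.
6. Technician goes back to the basement with the oxidiser.
7. Technician goes to the rooftop with the fuel sample and the peroxide.
8. Technician goes back to the basement with the fuel sample.
9. Technician goes to the rooftop with the fuel sample and the solvent jar.
10. Technician goes back to the basement with the fuel sample.
11. Technician goes to the rooftop with the fuel sample and the oxidiser.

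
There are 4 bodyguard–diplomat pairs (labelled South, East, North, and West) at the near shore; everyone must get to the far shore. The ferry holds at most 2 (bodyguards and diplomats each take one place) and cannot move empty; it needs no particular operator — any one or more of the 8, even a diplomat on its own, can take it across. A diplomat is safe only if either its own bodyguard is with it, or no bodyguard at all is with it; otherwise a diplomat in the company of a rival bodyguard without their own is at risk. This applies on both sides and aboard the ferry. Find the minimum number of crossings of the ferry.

impossible

Following every safe sequence of crossings from the start, the most of the 8 that can be at the far shore as the ferry arrives there on crossings 1, 3, 5 is 2, 3, 4 respectively; the best ever achieved is 4 of 8.
From crossing 7 on, no configuration arises that was not already reachable earlier: only 44 distinct safe configurations (who is on which side, and where the ferry is) can ever be reached, none of them has everyone across, and every continuation just revisits them. So no valid plan exists.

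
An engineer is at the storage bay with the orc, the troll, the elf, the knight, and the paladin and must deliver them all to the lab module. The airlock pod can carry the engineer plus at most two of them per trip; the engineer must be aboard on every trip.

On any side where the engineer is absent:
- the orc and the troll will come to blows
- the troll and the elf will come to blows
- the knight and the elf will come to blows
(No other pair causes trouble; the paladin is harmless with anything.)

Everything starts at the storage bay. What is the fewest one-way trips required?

Counting alone: the engineer can take at most 2 across per trip to the lab module, so moving all 5 needs at least 3 loaded trips out, with a return between consecutive ones — at least 5 crossings.
The plan below uses exactly 5 crossings, so it is optimal:
1. Engineer goes to the lab module with the elf and the orc.
2. Engineer goes back to the storage bay alone.
3. Engineer goes to the lab module with the paladin.
4. Engineer goes back to the storage bay alone.
5. Engineer goes to the lab module with the knight and the troll.

5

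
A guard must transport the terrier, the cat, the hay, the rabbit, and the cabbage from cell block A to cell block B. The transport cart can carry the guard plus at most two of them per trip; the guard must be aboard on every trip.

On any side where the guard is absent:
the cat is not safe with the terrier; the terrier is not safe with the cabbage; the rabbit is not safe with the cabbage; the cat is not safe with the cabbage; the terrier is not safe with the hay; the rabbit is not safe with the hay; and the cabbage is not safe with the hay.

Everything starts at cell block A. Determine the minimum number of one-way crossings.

Whatever the first load, the items left behind include a forbidden pair without the guard. No opening move is safe, so no plan exists.

impossible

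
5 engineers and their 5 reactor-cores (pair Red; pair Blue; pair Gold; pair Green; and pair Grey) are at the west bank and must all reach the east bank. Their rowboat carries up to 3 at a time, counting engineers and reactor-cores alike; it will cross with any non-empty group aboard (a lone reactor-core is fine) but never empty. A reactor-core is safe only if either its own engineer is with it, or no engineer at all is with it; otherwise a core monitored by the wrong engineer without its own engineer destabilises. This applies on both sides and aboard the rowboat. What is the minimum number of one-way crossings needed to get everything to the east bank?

Counting alone: each trip to the east bank takes at most 3 across and each return brings at least 1 back, so after t trips out (and t−1 returns) at most 3t − (t−1) of the 10 are across; that first reaches 10 at t = 5, so at least 9 crossings are needed.
The safety rule pushes this higher. Following every safe sequence of crossings, the most of the 10 that can be at the east bank as the rowboat arrives there on crossing 9 is 9 — never all 10.
So no plan with fewer than 11 crossings exists, and this one achieves 11:
1. engineer Red and reactor-core Red cross → the east bank.
2. engineer Red crosses ← the west bank.
3. reactor-core Blue, reactor-core Gold, and reactor-core Green cross → the east bank.
4. reactor-core Red crosses ← the west bank.
5. engineer Blue, engineer Gold, and engineer Green cross → the east bank.
6. engineer Blue and reactor-core Blue cross ← the west bank.
7. engineer Blue, engineer Grey, and engineer Red cross → the east bank.
8. reactor-core Gold crosses ← the west bank.
9. reactor-core Blue and reactor-core Red cross → the east bank.
10. reactor-core Red crosses ← the west bank.
11. reactor-core Gold, reactor-core Grey, and reactor-core Red cross → the east bank.

11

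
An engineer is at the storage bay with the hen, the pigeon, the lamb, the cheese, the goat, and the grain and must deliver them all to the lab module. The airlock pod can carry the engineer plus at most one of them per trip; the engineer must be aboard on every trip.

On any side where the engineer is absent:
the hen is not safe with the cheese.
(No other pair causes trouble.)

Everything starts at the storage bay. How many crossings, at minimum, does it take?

Counting alone: the engineer can take at most 1 across per trip to the lab module, so moving all 6 needs at least 6 loaded trips out, with a return between consecutive ones — at least 11 crossings.
The plan below uses exactly 11 crossings, so it is optimal:
1. Engineer goes to the lab module with the hen.  [the storage bay: the cheese, the goat, the grain, the lamb, the pigeon | the lab module: the hen]
2. Engineer goes back to the storage bay alone.  [the storage bay: the cheese, the goat, the grain, the lamb, the pigeon | the lab module: the hen]
3. Engineer goes to the lab module with the pigeon.  [the storage bay: the cheese, the goat, the grain, the lamb | the lab module: the hen, the pigeon]
4. Engineer goes back to the storage bay alone.  [the storage bay: the cheese, the goat, the grain, the lamb | the lab module: the hen, the pigeon]
5. Engineer goes to the lab module with the lamb.  [the storage bay: the cheese, the goat, the grain | the lab module: the hen, the lamb, the pigeon]
6. Engineer goes back to the storage bay alone.  [the storage bay: the cheese, the goat, the grain | the lab module: the hen, the lamb, the pigeon]
7. Engineer goes to the lab module with the goat.  [the storage bay: the cheese, the grain | the lab module: the goat, the hen, the lamb, the pigeon]
8. Engineer goes back to the storage bay alone.  [the storage bay: the cheese, the grain | the lab module: the goat, the hen, the lamb, the pigeon]
9. Engineer goes to the lab module with the grain.  [the storage bay: the cheese | the lab module: the goat, the grain, the hen, the lamb, the pigeon]
10. Engineer goes back to the storage bay alone.  [the storage bay: the cheese | the lab module: the goat, the grain, the hen, the lamb, the pigeon]
11. Engineer goes to the lab module with the cheese.  [the storage bay: — | the lab module: the cheese, the goat, the grain, the hen, the lamb, the pigeon]

11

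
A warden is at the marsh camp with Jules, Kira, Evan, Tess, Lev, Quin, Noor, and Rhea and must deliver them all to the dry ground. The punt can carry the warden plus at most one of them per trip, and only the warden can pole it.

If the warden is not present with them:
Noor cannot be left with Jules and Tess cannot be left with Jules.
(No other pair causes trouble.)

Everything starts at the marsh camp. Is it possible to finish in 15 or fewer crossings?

Counting alone: the warden can take at most 1 across per trip to the dry ground, so moving all 8 needs at least 8 loaded trips out, with a return between consecutive ones — at least 15 crossings.
The safety rule pushes this higher. Following every safe sequence of crossings, the most of the 8 that can be at the dry ground as the punt arrives there on crossing 15 is 7 — never all 8.
So the move cannot be finished within 15 crossings. (The shortest complete plan takes 17:)
1. Warden goes to the dry ground with Jules.  [the marsh camp: Evan, Kira, Lev, Noor, Quin, Rhea, Tess | the dry ground: Jules]
2. Warden goes back to the marsh camp alone.  [the marsh camp: Evan, Kira, Lev, Noor, Quin, Rhea, Tess | the dry ground: Jules]
3. Warden goes to the dry ground with Kira.  [the marsh camp: Evan, Lev, Noor, Quin, Rhea, Tess | the dry ground: Jules, Kira]
4. Warden goes back to the marsh camp alone.  [the marsh camp: Evan, Lev, Noor, Quin, Rhea, Tess | the dry ground: Jules, Kira]
5. Warden goes to the dry ground with Evan.  [the marsh camp: Lev, Noor, Quin, Rhea, Tess | the dry ground: Evan, Jules, Kira]
6. Warden goes back to the marsh camp alone.  [the marsh camp: Lev, Noor, Quin, Rhea, Tess | the dry ground: Evan, Jules, Kira]
7. Warden goes to the dry ground with Tess.  [the marsh camp: Lev, Noor, Quin, Rhea | the dry ground: Evan, Jules, Kira, Tess]
8. Warden goes back to the marsh camp with Jules.  [the marsh camp: Jules, Lev, Noor, Quin, Rhea | the dry ground: Evan, Kira, Tess]
9. Warden goes to the dry ground with Noor.  [the marsh camp: Jules, Lev, Quin, Rhea | the dry ground: Evan, Kira, Noor, Tess]
10. Warden goes back to the marsh camp alone.  [the marsh camp: Jules, Lev, Quin, Rhea | the dry ground: Evan, Kira, Noor, Tess]
11. Warden goes to the dry ground with Lev.  [the marsh camp: Jules, Quin, Rhea | the dry ground: Evan, Kira, Lev, Noor, Tess]
12. Warden goes back to the marsh camp alone.  [the marsh camp: Jules, Quin, Rhea | the dry ground: Evan, Kira, Lev, Noor, Tess]
13. Warden goes to the dry ground with Quin.  [the marsh camp: Jules, Rhea | the dry ground: Evan, Kira, Lev, Noor, Quin, Tess]
14. Warden goes back to the marsh camp alone.  [the marsh camp: Jules, Rhea | the dry ground: Evan, Kira, Lev, Noor, Quin, Tess]
15. Warden goes to the dry ground with Rhea.  [the marsh camp: Jules | the dry ground: Evan, Kira, Lev, Noor, Quin, Rhea, Tess]
16. Warden goes back to the marsh camp alone.  [the marsh camp: Jules | the dry ground: Evan, Kira, Lev, Noor, Quin, Rhea, Tess]
17. Warden goes to the dry ground with Jules.  [the marsh camp: — | the dry ground: Evan, Jules, Kira, Lev, Noor, Quin, Rhea, Tess]

No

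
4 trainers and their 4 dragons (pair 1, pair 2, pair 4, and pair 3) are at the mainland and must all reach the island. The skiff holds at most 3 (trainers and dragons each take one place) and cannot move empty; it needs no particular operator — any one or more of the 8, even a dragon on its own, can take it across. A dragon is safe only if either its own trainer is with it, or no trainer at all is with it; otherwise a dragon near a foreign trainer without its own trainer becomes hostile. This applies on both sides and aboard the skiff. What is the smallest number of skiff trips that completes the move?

Counting alone: each trip to the island takes at most 3 across and each return brings at least 1 back, so after t trips out (and t−1 returns) at most 3t − (t−1) of the 8 are across; that first reaches 8 at t = 4, so at least 7 crossings are needed.
The safety rule pushes this higher. Following every safe sequence of crossings, the most of the 8 that can be at the island as the skiff arrives there on crossing 7 is 7 — never all 8.
So no plan with fewer than 9 crossings exists, and this one achieves 9:
1. dragon 1 and trainer 1 cross → the island.
2. trainer 1 crosses ← the mainland.
3. dragon 2, trainer 1, and trainer 2 cross → the island.
4. dragon 1 and trainer 1 cross ← the mainland.
5. trainer 1, trainer 3, and trainer 4 cross → the island.
6. dragon 2 crosses ← the mainland.
7. dragon 1 and dragon 2 cross → the island.
8. dragon 1 crosses ← the mainland.
9. dragon 1, dragon 3, and dragon 4 cross → the island.

9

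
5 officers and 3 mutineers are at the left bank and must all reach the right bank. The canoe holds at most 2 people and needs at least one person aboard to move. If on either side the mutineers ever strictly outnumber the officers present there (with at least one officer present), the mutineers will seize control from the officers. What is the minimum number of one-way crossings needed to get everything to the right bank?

13

Counting alone: each trip to the right bank takes at most 2 across and each return brings at least 1 back, so after t trips out (and t−1 returns) at most 2t − (t−1) of the 8 are across; that first reaches 8 at t = 7, so at least 13 crossings are needed.
The plan below uses exactly 13 crossings, so it is optimal:
1. 2 mutineers → the right bank.  (the left bank: 5O 1M; the right bank: 0O 2M)
2. 1 mutineer ← the left bank.  (the left bank: 5O 2M; the right bank: 0O 1M)
3. 2 mutineers → the right bank.  (the left bank: 5O 0M; the right bank: 0O 3M)
4. 1 mutineer ← the left bank.  (the left bank: 5O 1M; the right bank: 0O 2M)
5. 2 officers → the right bank.  (the left bank: 3O 1M; the right bank: 2O 2M)
6. 1 mutineer ← the left bank.  (the left bank: 3O 2M; the right bank: 2O 1M)
7. 1 officer and 1 mutineer → the right bank.  (the left bank: 2O 1M; the right bank: 3O 2M)
8. 1 mutineer ← the left bank.  (the left bank: 2O 2M; the right bank: 3O 1M)
9. 2 mutineers → the right bank.  (the left bank: 2O 0M; the right bank: 3O 3M)
10. 1 mutineer ← the left bank.  (the left bank: 2O 1M; the right bank: 3O 2M)
11. 1 officer and 1 mutineer → the right bank.  (the left bank: 1O 0M; the right bank: 4O 3M)
12. 1 mutineer ← the left bank.  (the left bank: 1O 1M; the right bank: 4O 2M)
13. 1 officer and 1 mutineer → the right bank.  (the left bank: 0O 0M; the right bank: 5O 3M)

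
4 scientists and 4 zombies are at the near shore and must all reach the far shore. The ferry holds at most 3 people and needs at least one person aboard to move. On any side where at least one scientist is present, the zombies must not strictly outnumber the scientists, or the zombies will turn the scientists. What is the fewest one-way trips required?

9

Counting alone: each trip to the far shore takes at most 3 across and each return brings at least 1 back, so after t trips out (and t−1 returns) at most 3t − (t−1) of the 8 are across; that first reaches 8 at t = 4, so at least 7 crossings are needed.
The safety rule pushes this higher. Following every safe sequence of crossings, the most of the 8 that can be at the far shore as the ferry arrives there on crossing 7 is 7 — never all 8.
So no plan with fewer than 9 crossings exists, and this one achieves 9:
1. 2 zombies → the far shore.  (the near shore: 4S 2Z; the far shore: 0S 2Z)
2. 1 zombie ← the near shore.  (the near shore: 4S 3Z; the far shore: 0S 1Z)
3. 3 zombies → the far shore.  (the near shore: 4S 0Z; the far shore: 0S 4Z)
4. 1 zombie ← the near shore.  (the near shore: 4S 1Z; the far shore: 0S 3Z)
5. 3 scientists → the far shore.  (the near shore: 1S 1Z; the far shore: 3S 3Z)
6. 1 scientist and 1 zombie ← the near shore.  (the near shore: 2S 2Z; the far shore: 2S 2Z)
7. 2 scientists → the far shore.  (the near shore: 0S 2Z; the far shore: 4S 2Z)
8. 1 zombie ← the near shore.  (the near shore: 0S 3Z; the far shore: 4S 1Z)
9. 3 zombies → the far shore.  (the near shore: 0S 0Z; the far shore: 4S 4Z)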